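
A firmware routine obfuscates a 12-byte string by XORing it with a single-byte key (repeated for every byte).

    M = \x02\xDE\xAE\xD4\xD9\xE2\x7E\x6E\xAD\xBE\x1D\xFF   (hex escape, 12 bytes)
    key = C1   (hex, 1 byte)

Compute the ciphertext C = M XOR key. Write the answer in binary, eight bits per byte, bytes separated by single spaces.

11000011 00011111 01101111 00010101 00011000 00100011 10111111 10101111 01101100 01111111 11011100 00111110

The 1-byte key repeats, so the effective keystream is c1 c1 c1 c1 c1 c1 c1 c1 c1 c1 c1 c1.
byte 0: 02 ⊕ c1 = c3
byte 1: de ⊕ c1 = 1f
byte 2: ae ⊕ c1 = 6f
byte 3: d4 ⊕ c1 = 15
byte 4: d9 ⊕ c1 = 18
byte 5: e2 ⊕ c1 = 23
byte 6: 7e ⊕ c1 = bf
byte 7: 6e ⊕ c1 = af
byte 8: ad ⊕ c1 = 6c
byte 9: be ⊕ c1 = 7f
byte 10: 1d ⊕ c1 = dc
byte 11: ff ⊕ c1 = 3e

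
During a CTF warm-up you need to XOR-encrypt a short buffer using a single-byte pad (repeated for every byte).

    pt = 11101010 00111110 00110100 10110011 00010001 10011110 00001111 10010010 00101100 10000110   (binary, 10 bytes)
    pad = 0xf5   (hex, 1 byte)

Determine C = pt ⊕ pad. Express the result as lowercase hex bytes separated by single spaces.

The 1-byte key repeats, so the effective keystream is f5 f5 f5 f5 f5 f5 f5 f5 f5 f5.
byte 0: 234 ^ 245 =  31
byte 1:  62 ^ 245 = 203
byte 2:  52 ^ 245 = 193
byte 3: 179 ^ 245 =  70
byte 4:  17 ^ 245 = 228
byte 5: 158 ^ 245 = 107
byte 6:  15 ^ 245 = 250
byte 7: 146 ^ 245 = 103
byte 8:  44 ^ 245 = 217
byte 9: 134 ^ 245 = 115

1f cb c1 46 e4 6b fa 67 d9 73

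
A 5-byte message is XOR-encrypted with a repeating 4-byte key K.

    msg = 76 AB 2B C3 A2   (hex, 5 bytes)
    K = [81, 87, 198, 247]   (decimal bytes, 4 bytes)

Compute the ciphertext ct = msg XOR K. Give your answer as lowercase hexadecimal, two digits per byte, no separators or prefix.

The 4-byte key repeats, so the effective keystream is 51 57 c6 f7 51.
byte 0: 76 xor 51 = 27
byte 1: ab xor 57 = fc
byte 2: 2b xor c6 = ed
byte 3: c3 xor f7 = 34
byte 4: a2 xor 51 = f3

27fced34f3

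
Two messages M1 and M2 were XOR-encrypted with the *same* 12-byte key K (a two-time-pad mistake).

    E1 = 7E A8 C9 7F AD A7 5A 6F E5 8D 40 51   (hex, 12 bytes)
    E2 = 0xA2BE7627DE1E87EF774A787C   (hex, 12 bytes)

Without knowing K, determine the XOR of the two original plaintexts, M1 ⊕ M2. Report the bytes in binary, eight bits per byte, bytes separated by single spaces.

E1 ⊕ E2 = (M1 ⊕ K) ⊕ (M2 ⊕ K) = M1 ⊕ M2 — the shared key cancels under XOR.
7e xor a2 = dc
a8 xor be = 16
c9 xor 76 = bf
7f xor 27 = 58
ad xor de = 73
a7 xor 1e = b9
5a xor 87 = dd
6f xor ef = 80
e5 xor 77 = 92
8d xor 4a = c7
40 xor 78 = 38
51 xor 7c = 2d

11011100 00010110 10111111 01011000 01110011 10111001 11011101 10000000 10010010 11000111 00111000 00101101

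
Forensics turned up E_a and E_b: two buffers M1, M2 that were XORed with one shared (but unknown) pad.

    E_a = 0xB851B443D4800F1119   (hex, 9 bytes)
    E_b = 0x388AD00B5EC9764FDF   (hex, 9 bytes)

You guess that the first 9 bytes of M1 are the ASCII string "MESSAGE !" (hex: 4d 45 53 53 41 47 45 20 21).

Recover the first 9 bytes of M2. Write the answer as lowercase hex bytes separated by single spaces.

First, E_a ⊕ E_b = (M1 ⊕ K) ⊕ (M2 ⊕ K) = M1 ⊕ M2, so the key drops out. Then M2 = (M1 ⊕ M2) ⊕ M1 over the first 9 bytes.
byte 0: (b8 ⊕ 38) ⊕ 4d = 80 ⊕ 4d = cd
byte 1: (51 ⊕ 8a) ⊕ 45 = db ⊕ 45 = 9e
byte 2: (b4 ⊕ d0) ⊕ 53 = 64 ⊕ 53 = 37
byte 3: (43 ⊕ 0b) ⊕ 53 = 48 ⊕ 53 = 1b
byte 4: (d4 ⊕ 5e) ⊕ 41 = 8a ⊕ 41 = cb
byte 5: (80 ⊕ c9) ⊕ 47 = 49 ⊕ 47 = 0e
byte 6: (0f ⊕ 76) ⊕ 45 = 79 ⊕ 45 = 3c
byte 7: (11 ⊕ 4f) ⊕ 20 = 5e ⊕ 20 = 7e
byte 8: (19 ⊕ df) ⊕ 21 = c6 ⊕ 21 = e7

cd 9e 37 1b cb 0e 3c 7e e7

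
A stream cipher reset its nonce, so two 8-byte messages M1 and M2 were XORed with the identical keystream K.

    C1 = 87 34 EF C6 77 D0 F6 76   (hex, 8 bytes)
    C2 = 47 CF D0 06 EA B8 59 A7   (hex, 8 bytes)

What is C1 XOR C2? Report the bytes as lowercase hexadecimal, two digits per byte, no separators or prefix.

c0fb3fc09d68afd1

C1 ⊕ C2 = (M1 ⊕ K) ⊕ (M2 ⊕ K) = M1 ⊕ M2 — the shared key cancels under XOR.
byte 0: 10000111 xor 01000111 = 11000000
byte 1: 00110100 xor 11001111 = 11111011
byte 2: 11101111 xor 11010000 = 00111111
byte 3: 11000110 xor 00000110 = 11000000
byte 4: 01110111 xor 11101010 = 10011101
byte 5: 11010000 xor 10111000 = 01101000
byte 6: 11110110 xor 01011001 = 10101111
byte 7: 01110110 xor 10100111 = 11010001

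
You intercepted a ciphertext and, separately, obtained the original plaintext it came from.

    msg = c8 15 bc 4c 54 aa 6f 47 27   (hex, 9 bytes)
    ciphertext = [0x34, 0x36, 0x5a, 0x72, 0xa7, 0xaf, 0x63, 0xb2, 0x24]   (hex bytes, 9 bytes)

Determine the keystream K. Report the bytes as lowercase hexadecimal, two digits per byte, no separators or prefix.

Since ciphertext = msg ⊕ K, XORing both sides with msg gives K = msg ⊕ ciphertext.
byte 0: c8 ^ 34 = fc
byte 1: 15 ^ 36 = 23
byte 2: bc ^ 5a = e6
byte 3: 4c ^ 72 = 3e
byte 4: 54 ^ a7 = f3
byte 5: aa ^ af = 05
byte 6: 6f ^ 63 = 0c
byte 7: 47 ^ b2 = f5
byte 8: 27 ^ 24 = 03

fc23e63ef3050cf503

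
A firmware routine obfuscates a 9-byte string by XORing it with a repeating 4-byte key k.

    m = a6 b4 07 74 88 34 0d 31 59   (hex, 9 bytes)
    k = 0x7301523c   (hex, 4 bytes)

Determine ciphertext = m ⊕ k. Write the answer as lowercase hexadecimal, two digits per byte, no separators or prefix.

d5b55548fb355f0d2a

The 4-byte key repeats, so the effective keystream is 73 01 52 3c 73 01 52 3c 73.
byte 0: a6 ⊕ 73 = d5
byte 1: b4 ⊕ 01 = b5
byte 2: 07 ⊕ 52 = 55
byte 3: 74 ⊕ 3c = 48
byte 4: 88 ⊕ 73 = fb
byte 5: 34 ⊕ 01 = 35
byte 6: 0d ⊕ 52 = 5f
byte 7: 31 ⊕ 3c = 0d
byte 8: 59 ⊕ 73 = 2a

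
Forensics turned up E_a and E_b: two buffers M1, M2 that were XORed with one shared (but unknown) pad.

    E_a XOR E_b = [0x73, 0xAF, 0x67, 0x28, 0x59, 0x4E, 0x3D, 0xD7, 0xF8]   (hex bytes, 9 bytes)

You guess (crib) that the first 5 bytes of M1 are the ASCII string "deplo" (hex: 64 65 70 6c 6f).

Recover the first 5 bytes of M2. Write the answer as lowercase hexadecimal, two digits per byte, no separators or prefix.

Since E_a ⊕ E_b = M1 ⊕ M2, XORing with the guessed M1 bytes yields the corresponding M2 bytes: M2 = (E_a ⊕ E_b) ⊕ M1.
byte 0: 73 ⊕ 64 = 17
byte 1: af ⊕ 65 = ca
byte 2: 67 ⊕ 70 = 17
byte 3: 28 ⊕ 6c = 44
byte 4: 59 ⊕ 6f = 36

17ca174436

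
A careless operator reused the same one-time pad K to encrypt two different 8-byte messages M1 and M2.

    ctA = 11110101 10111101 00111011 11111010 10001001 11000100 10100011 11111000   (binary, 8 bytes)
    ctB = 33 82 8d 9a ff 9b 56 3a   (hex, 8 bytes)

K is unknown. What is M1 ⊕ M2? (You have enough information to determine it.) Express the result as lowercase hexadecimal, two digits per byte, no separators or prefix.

ctA ⊕ ctB = (M1 ⊕ K) ⊕ (M2 ⊕ K) = M1 ⊕ M2 — the shared key cancels under XOR.
11110101 XOR 00110011 = 11000110
10111101 XOR 10000010 = 00111111
00111011 XOR 10001101 = 10110110
11111010 XOR 10011010 = 01100000
10001001 XOR 11111111 = 01110110
11000100 XOR 10011011 = 01011111
10100011 XOR 01010110 = 11110101
11111000 XOR 00111010 = 11000010

c63fb660765ff5c2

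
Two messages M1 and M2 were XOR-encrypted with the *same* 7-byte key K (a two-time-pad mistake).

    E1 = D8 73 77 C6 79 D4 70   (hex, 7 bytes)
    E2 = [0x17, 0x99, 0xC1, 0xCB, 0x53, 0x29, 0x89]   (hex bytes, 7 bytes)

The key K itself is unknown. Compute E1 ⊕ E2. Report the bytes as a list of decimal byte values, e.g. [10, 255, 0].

[207, 234, 182, 13, 42, 253, 249]

E1 ⊕ E2 = (M1 ⊕ K) ⊕ (M2 ⊕ K) = M1 ⊕ M2 — the shared key cancels under XOR.
216 XOR  23 = 207
115 XOR 153 = 234
119 XOR 193 = 182
198 XOR 203 =  13
121 XOR  83 =  42
212 XOR  41 = 253
112 XOR 137 = 249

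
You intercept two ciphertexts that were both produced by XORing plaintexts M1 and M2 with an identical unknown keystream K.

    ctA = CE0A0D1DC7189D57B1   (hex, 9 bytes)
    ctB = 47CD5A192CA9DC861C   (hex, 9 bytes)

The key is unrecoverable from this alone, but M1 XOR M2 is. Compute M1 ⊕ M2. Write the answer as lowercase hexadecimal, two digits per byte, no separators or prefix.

89c75704ebb141d1ad

ctA ⊕ ctB = (M1 ⊕ K) ⊕ (M2 ⊕ K) = M1 ⊕ M2 — the shared key cancels under XOR.
ce xor 47 = 89
0a xor cd = c7
0d xor 5a = 57
1d xor 19 = 04
c7 xor 2c = eb
18 xor a9 = b1
9d xor dc = 41
57 xor 86 = d1
b1 xor 1c = ad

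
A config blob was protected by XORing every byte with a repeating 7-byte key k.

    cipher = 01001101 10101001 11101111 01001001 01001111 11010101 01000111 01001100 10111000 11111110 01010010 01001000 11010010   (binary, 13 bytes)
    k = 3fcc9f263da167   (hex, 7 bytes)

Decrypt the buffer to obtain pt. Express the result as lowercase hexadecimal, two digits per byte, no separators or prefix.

The 7-byte key repeats, so the effective keystream is 3f cc 9f 26 3d a1 67 3f cc 9f 26 3d a1.
byte 0: 01001101 ⊕ 00111111 = 01110010
byte 1: 10101001 ⊕ 11001100 = 01100101
byte 2: 11101111 ⊕ 10011111 = 01110000
byte 3: 01001001 ⊕ 00100110 = 01101111
byte 4: 01001111 ⊕ 00111101 = 01110010
byte 5: 11010101 ⊕ 10100001 = 01110100
byte 6: 01000111 ⊕ 01100111 = 00100000
byte 7: 01001100 ⊕ 00111111 = 01110011
byte 8: 10111000 ⊕ 11001100 = 01110100
byte 9: 11111110 ⊕ 10011111 = 01100001
byte 10: 01010010 ⊕ 00100110 = 01110100
byte 11: 01001000 ⊕ 00111101 = 01110101
byte 12: 11010010 ⊕ 10100001 = 01110011

7265706f727420737461747573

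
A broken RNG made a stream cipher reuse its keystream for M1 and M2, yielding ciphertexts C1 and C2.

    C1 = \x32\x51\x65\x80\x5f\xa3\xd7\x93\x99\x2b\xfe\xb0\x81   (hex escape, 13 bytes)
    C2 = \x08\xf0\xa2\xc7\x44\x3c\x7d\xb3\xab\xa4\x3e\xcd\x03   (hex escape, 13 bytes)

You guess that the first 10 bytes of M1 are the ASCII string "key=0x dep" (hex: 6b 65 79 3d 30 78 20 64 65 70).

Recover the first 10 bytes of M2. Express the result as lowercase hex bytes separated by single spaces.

51 c4 be 7a 2b e7 8a 44 57 ff

First, C1 ⊕ C2 = (M1 ⊕ K) ⊕ (M2 ⊕ K) = M1 ⊕ M2, so the key drops out. Then M2 = (M1 ⊕ M2) ⊕ M1 over the first 10 bytes.
byte 0: (32 ⊕ 08) ⊕ 6b = 3a ⊕ 6b = 51
byte 1: (51 ⊕ f0) ⊕ 65 = a1 ⊕ 65 = c4
byte 2: (65 ⊕ a2) ⊕ 79 = c7 ⊕ 79 = be
byte 3: (80 ⊕ c7) ⊕ 3d = 47 ⊕ 3d = 7a
byte 4: (5f ⊕ 44) ⊕ 30 = 1b ⊕ 30 = 2b
byte 5: (a3 ⊕ 3c) ⊕ 78 = 9f ⊕ 78 = e7
byte 6: (d7 ⊕ 7d) ⊕ 20 = aa ⊕ 20 = 8a
byte 7: (93 ⊕ b3) ⊕ 64 = 20 ⊕ 64 = 44
byte 8: (99 ⊕ ab) ⊕ 65 = 32 ⊕ 65 = 57
byte 9: (2b ⊕ a4) ⊕ 70 = 8f ⊕ 70 = ff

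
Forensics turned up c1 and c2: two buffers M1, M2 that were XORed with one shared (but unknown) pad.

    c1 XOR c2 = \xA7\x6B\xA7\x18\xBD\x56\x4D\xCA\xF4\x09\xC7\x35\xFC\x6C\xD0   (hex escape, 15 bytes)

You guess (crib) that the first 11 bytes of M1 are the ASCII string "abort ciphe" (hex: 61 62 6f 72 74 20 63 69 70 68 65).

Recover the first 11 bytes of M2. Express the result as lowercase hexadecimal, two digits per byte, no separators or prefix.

c609c86ac9762ea38461a2

Since c1 ⊕ c2 = M1 ⊕ M2, XORing with the guessed M1 bytes yields the corresponding M2 bytes: M2 = (c1 ⊕ c2) ⊕ M1.
a7 ⊕ 61 = c6
6b ⊕ 62 = 09
a7 ⊕ 6f = c8
18 ⊕ 72 = 6a
bd ⊕ 74 = c9
56 ⊕ 20 = 76
4d ⊕ 63 = 2e
ca ⊕ 69 = a3
f4 ⊕ 70 = 84
09 ⊕ 68 = 61
c7 ⊕ 65 = a2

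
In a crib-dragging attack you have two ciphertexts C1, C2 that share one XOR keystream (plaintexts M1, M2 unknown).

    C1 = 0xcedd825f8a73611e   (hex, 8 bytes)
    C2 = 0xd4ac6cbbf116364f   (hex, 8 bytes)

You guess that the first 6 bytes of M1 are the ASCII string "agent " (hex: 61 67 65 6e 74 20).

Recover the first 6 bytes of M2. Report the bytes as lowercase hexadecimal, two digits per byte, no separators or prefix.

First, C1 ⊕ C2 = (M1 ⊕ K) ⊕ (M2 ⊕ K) = M1 ⊕ M2, so the key drops out. Then M2 = (M1 ⊕ M2) ⊕ M1 over the first 6 bytes.
byte 0: (ce ⊕ d4) ⊕ 61 = 1a ⊕ 61 = 7b
byte 1: (dd ⊕ ac) ⊕ 67 = 71 ⊕ 67 = 16
byte 2: (82 ⊕ 6c) ⊕ 65 = ee ⊕ 65 = 8b
byte 3: (5f ⊕ bb) ⊕ 6e = e4 ⊕ 6e = 8a
byte 4: (8a ⊕ f1) ⊕ 74 = 7b ⊕ 74 = 0f
byte 5: (73 ⊕ 16) ⊕ 20 = 65 ⊕ 20 = 45

7b168b8a0f45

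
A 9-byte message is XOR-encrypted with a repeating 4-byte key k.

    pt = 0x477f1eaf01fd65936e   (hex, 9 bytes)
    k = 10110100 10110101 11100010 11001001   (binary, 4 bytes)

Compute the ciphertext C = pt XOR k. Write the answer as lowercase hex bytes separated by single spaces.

The 4-byte key repeats, so the effective keystream is b4 b5 e2 c9 b4 b5 e2 c9 b4.
byte 0: 47 xor b4 = f3
byte 1: 7f xor b5 = ca
byte 2: 1e xor e2 = fc
byte 3: af xor c9 = 66
byte 4: 01 xor b4 = b5
byte 5: fd xor b5 = 48
byte 6: 65 xor e2 = 87
byte 7: 93 xor c9 = 5a
byte 8: 6e xor b4 = da

f3 ca fc 66 b5 48 87 5a da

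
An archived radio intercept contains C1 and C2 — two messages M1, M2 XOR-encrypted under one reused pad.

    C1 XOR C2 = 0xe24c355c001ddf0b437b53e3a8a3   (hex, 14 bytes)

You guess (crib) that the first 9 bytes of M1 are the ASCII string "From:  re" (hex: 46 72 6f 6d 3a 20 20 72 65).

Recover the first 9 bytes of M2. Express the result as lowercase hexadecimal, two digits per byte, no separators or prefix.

Since C1 ⊕ C2 = M1 ⊕ M2, XORing with the guessed M1 bytes yields the corresponding M2 bytes: M2 = (C1 ⊕ C2) ⊕ M1.
e2 ^ 46 = a4
4c ^ 72 = 3e
35 ^ 6f = 5a
5c ^ 6d = 31
00 ^ 3a = 3a
1d ^ 20 = 3d
df ^ 20 = ff
0b ^ 72 = 79
43 ^ 65 = 26

a43e5a313a3dff7926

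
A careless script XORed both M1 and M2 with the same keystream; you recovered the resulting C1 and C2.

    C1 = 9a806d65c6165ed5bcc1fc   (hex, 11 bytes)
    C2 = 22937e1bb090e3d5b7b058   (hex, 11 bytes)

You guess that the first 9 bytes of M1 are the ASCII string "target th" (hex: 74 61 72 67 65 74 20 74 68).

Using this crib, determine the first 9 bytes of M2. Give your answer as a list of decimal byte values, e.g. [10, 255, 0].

First, C1 ⊕ C2 = (M1 ⊕ K) ⊕ (M2 ⊕ K) = M1 ⊕ M2, so the key drops out. Then M2 = (M1 ⊕ M2) ⊕ M1 over the first 9 bytes.
byte 0: (9a XOR 22) XOR 74 = b8 XOR 74 = cc
byte 1: (80 XOR 93) XOR 61 = 13 XOR 61 = 72
byte 2: (6d XOR 7e) XOR 72 = 13 XOR 72 = 61
byte 3: (65 XOR 1b) XOR 67 = 7e XOR 67 = 19
byte 4: (c6 XOR b0) XOR 65 = 76 XOR 65 = 13
byte 5: (16 XOR 90) XOR 74 = 86 XOR 74 = f2
byte 6: (5e XOR e3) XOR 20 = bd XOR 20 = 9d
byte 7: (d5 XOR d5) XOR 74 = 00 XOR 74 = 74
byte 8: (bc XOR b7) XOR 68 = 0b XOR 68 = 63

[204, 114, 97, 25, 19, 242, 157, 116, 99]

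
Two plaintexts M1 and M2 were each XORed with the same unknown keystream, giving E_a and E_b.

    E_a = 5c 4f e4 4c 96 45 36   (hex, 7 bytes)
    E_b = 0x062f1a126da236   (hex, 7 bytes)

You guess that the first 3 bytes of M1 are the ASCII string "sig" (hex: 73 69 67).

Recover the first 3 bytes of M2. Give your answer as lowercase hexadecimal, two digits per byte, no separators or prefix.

First, E_a ⊕ E_b = (M1 ⊕ K) ⊕ (M2 ⊕ K) = M1 ⊕ M2, so the key drops out. Then M2 = (M1 ⊕ M2) ⊕ M1 over the first 3 bytes.
byte 0: (5c ⊕ 06) ⊕ 73 = 5a ⊕ 73 = 29
byte 1: (4f ⊕ 2f) ⊕ 69 = 60 ⊕ 69 = 09
byte 2: (e4 ⊕ 1a) ⊕ 67 = fe ⊕ 67 = 99

290999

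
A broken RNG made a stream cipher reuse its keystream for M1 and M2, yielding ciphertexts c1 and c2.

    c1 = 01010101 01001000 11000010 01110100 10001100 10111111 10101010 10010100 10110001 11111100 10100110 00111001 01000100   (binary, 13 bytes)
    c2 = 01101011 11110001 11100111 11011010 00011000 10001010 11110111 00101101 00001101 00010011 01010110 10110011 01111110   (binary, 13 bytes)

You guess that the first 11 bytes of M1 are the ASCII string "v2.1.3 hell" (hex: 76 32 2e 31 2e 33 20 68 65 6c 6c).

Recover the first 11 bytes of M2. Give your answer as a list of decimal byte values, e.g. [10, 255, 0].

First, c1 ⊕ c2 = (M1 ⊕ K) ⊕ (M2 ⊕ K) = M1 ⊕ M2, so the key drops out. Then M2 = (M1 ⊕ M2) ⊕ M1 over the first 11 bytes.
byte 0: (55 xor 6b) xor 76 = 3e xor 76 = 48
byte 1: (48 xor f1) xor 32 = b9 xor 32 = 8b
byte 2: (c2 xor e7) xor 2e = 25 xor 2e = 0b
byte 3: (74 xor da) xor 31 = ae xor 31 = 9f
byte 4: (8c xor 18) xor 2e = 94 xor 2e = ba
byte 5: (bf xor 8a) xor 33 = 35 xor 33 = 06
byte 6: (aa xor f7) xor 20 = 5d xor 20 = 7d
byte 7: (94 xor 2d) xor 68 = b9 xor 68 = d1
byte 8: (b1 xor 0d) xor 65 = bc xor 65 = d9
byte 9: (fc xor 13) xor 6c = ef xor 6c = 83
byte 10: (a6 xor 56) xor 6c = f0 xor 6c = 9c

[72, 139, 11, 159, 186, 6, 125, 209, 217, 131, 156]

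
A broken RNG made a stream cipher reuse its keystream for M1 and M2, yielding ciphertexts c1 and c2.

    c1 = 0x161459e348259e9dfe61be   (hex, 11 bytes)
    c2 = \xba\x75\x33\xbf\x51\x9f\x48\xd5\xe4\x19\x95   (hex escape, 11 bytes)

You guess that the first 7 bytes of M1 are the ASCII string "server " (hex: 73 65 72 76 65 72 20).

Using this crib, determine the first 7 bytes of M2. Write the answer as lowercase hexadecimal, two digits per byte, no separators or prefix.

First, c1 ⊕ c2 = (M1 ⊕ K) ⊕ (M2 ⊕ K) = M1 ⊕ M2, so the key drops out. Then M2 = (M1 ⊕ M2) ⊕ M1 over the first 7 bytes.
byte 0: (16 ^ ba) ^ 73 = ac ^ 73 = df
byte 1: (14 ^ 75) ^ 65 = 61 ^ 65 = 04
byte 2: (59 ^ 33) ^ 72 = 6a ^ 72 = 18
byte 3: (e3 ^ bf) ^ 76 = 5c ^ 76 = 2a
byte 4: (48 ^ 51) ^ 65 = 19 ^ 65 = 7c
byte 5: (25 ^ 9f) ^ 72 = ba ^ 72 = c8
byte 6: (9e ^ 48) ^ 20 = d6 ^ 20 = f6

df04182a7cc8f6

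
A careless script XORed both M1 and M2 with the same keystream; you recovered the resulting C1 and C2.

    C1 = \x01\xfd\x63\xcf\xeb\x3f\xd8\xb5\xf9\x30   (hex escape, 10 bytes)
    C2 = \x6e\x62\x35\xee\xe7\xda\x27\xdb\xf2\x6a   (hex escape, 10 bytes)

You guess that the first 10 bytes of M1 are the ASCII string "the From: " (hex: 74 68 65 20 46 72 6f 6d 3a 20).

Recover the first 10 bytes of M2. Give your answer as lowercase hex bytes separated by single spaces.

1b f7 33 01 4a 97 90 03 31 7a

First, C1 ⊕ C2 = (M1 ⊕ K) ⊕ (M2 ⊕ K) = M1 ⊕ M2, so the key drops out. Then M2 = (M1 ⊕ M2) ⊕ M1 over the first 10 bytes.
byte 0: (01 ⊕ 6e) ⊕ 74 = 6f ⊕ 74 = 1b
byte 1: (fd ⊕ 62) ⊕ 68 = 9f ⊕ 68 = f7
byte 2: (63 ⊕ 35) ⊕ 65 = 56 ⊕ 65 = 33
byte 3: (cf ⊕ ee) ⊕ 20 = 21 ⊕ 20 = 01
byte 4: (eb ⊕ e7) ⊕ 46 = 0c ⊕ 46 = 4a
byte 5: (3f ⊕ da) ⊕ 72 = e5 ⊕ 72 = 97
byte 6: (d8 ⊕ 27) ⊕ 6f = ff ⊕ 6f = 90
byte 7: (b5 ⊕ db) ⊕ 6d = 6e ⊕ 6d = 03
byte 8: (f9 ⊕ f2) ⊕ 3a = 0b ⊕ 3a = 31
byte 9: (30 ⊕ 6a) ⊕ 20 = 5a ⊕ 20 = 7a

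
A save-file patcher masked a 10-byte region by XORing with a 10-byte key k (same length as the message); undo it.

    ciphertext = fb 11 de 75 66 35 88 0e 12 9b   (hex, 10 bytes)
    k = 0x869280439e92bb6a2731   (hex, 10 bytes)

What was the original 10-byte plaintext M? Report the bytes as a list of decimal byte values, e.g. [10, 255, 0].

[125, 131, 94, 54, 248, 167, 51, 100, 53, 170]

251 ^ 134 = 125
 17 ^ 146 = 131
222 ^ 128 =  94
117 ^  67 =  54
102 ^ 158 = 248
 53 ^ 146 = 167
136 ^ 187 =  51
 14 ^ 106 = 100
 18 ^  39 =  53
155 ^  49 = 170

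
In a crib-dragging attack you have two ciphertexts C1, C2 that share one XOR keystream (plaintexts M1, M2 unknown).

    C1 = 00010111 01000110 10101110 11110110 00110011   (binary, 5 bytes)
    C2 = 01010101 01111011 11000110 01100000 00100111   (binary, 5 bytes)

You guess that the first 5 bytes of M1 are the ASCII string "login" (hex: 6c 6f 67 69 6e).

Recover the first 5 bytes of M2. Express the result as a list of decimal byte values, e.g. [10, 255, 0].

[46, 82, 15, 255, 122]

First, C1 ⊕ C2 = (M1 ⊕ K) ⊕ (M2 ⊕ K) = M1 ⊕ M2, so the key drops out. Then M2 = (M1 ⊕ M2) ⊕ M1 over the first 5 bytes.
byte 0: (17 xor 55) xor 6c = 42 xor 6c = 2e
byte 1: (46 xor 7b) xor 6f = 3d xor 6f = 52
byte 2: (ae xor c6) xor 67 = 68 xor 67 = 0f
byte 3: (f6 xor 60) xor 69 = 96 xor 69 = ff
byte 4: (33 xor 27) xor 6e = 14 xor 6e = 7a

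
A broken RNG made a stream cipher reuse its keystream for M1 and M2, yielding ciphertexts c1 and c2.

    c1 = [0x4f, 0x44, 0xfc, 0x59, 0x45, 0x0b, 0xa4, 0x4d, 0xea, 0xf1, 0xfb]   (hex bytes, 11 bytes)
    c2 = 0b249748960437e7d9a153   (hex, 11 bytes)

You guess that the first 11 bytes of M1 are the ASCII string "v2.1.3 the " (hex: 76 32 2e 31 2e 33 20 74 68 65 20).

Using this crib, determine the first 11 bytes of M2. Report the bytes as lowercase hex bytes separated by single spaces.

32 52 45 20 fd 3c b3 de 5b 35 88

First, c1 ⊕ c2 = (M1 ⊕ K) ⊕ (M2 ⊕ K) = M1 ⊕ M2, so the key drops out. Then M2 = (M1 ⊕ M2) ⊕ M1 over the first 11 bytes.
byte 0: (4f ^ 0b) ^ 76 = 44 ^ 76 = 32
byte 1: (44 ^ 24) ^ 32 = 60 ^ 32 = 52
byte 2: (fc ^ 97) ^ 2e = 6b ^ 2e = 45
byte 3: (59 ^ 48) ^ 31 = 11 ^ 31 = 20
byte 4: (45 ^ 96) ^ 2e = d3 ^ 2e = fd
byte 5: (0b ^ 04) ^ 33 = 0f ^ 33 = 3c
byte 6: (a4 ^ 37) ^ 20 = 93 ^ 20 = b3
byte 7: (4d ^ e7) ^ 74 = aa ^ 74 = de
byte 8: (ea ^ d9) ^ 68 = 33 ^ 68 = 5b
byte 9: (f1 ^ a1) ^ 65 = 50 ^ 65 = 35
byte 10: (fb ^ 53) ^ 20 = a8 ^ 20 = 88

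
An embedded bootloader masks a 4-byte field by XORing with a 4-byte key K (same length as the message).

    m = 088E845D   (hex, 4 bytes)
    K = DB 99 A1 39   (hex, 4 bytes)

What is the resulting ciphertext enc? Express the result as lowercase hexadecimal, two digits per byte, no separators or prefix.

d3172564

XOR is its own inverse, so applying the key byte-wise gives the result directly.
byte 0:   8 XOR 219 = 211
byte 1: 142 XOR 153 =  23
byte 2: 132 XOR 161 =  37
byte 3:  93 XOR  57 = 100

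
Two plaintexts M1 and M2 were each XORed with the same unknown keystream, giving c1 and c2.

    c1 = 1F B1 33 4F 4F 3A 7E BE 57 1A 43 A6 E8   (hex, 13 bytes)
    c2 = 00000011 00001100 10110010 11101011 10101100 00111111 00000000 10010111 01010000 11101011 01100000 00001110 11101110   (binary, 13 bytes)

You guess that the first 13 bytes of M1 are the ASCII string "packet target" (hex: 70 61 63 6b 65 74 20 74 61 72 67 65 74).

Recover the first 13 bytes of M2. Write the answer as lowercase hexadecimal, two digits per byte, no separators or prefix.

First, c1 ⊕ c2 = (M1 ⊕ K) ⊕ (M2 ⊕ K) = M1 ⊕ M2, so the key drops out. Then M2 = (M1 ⊕ M2) ⊕ M1 over the first 13 bytes.
byte 0: (1f xor 03) xor 70 = 1c xor 70 = 6c
byte 1: (b1 xor 0c) xor 61 = bd xor 61 = dc
byte 2: (33 xor b2) xor 63 = 81 xor 63 = e2
byte 3: (4f xor eb) xor 6b = a4 xor 6b = cf
byte 4: (4f xor ac) xor 65 = e3 xor 65 = 86
byte 5: (3a xor 3f) xor 74 = 05 xor 74 = 71
byte 6: (7e xor 00) xor 20 = 7e xor 20 = 5e
byte 7: (be xor 97) xor 74 = 29 xor 74 = 5d
byte 8: (57 xor 50) xor 61 = 07 xor 61 = 66
byte 9: (1a xor eb) xor 72 = f1 xor 72 = 83
byte 10: (43 xor 60) xor 67 = 23 xor 67 = 44
byte 11: (a6 xor 0e) xor 65 = a8 xor 65 = cd
byte 12: (e8 xor ee) xor 74 = 06 xor 74 = 72

6cdce2cf86715e5d668344cd72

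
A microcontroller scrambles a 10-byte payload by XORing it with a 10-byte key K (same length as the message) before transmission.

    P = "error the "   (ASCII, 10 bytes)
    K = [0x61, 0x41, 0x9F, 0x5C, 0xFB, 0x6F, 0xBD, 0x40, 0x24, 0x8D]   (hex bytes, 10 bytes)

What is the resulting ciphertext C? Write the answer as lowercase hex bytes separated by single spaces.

01100101 xor 01100001 = 00000100
01110010 xor 01000001 = 00110011
01110010 xor 10011111 = 11101101
01101111 xor 01011100 = 00110011
01110010 xor 11111011 = 10001001
00100000 xor 01101111 = 01001111
01110100 xor 10111101 = 11001001
01101000 xor 01000000 = 00101000
01100101 xor 00100100 = 01000001
00100000 xor 10001101 = 10101101

04 33 ed 33 89 4f c9 28 41 ad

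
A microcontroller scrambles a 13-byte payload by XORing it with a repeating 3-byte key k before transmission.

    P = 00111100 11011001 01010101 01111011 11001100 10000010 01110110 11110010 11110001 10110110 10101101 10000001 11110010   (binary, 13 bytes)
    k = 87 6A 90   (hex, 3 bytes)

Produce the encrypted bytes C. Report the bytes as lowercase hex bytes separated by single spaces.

bb b3 c5 fc a6 12 f1 98 61 31 c7 11 75

The 3-byte key repeats, so the effective keystream is 87 6a 90 87 6a 90 87 6a 90 87 6a 90 87.
byte 0: 3c xor 87 = bb
byte 1: d9 xor 6a = b3
byte 2: 55 xor 90 = c5
byte 3: 7b xor 87 = fc
byte 4: cc xor 6a = a6
byte 5: 82 xor 90 = 12
byte 6: 76 xor 87 = f1
byte 7: f2 xor 6a = 98
byte 8: f1 xor 90 = 61
byte 9: b6 xor 87 = 31
byte 10: ad xor 6a = c7
byte 11: 81 xor 90 = 11
byte 12: f2 xor 87 = 75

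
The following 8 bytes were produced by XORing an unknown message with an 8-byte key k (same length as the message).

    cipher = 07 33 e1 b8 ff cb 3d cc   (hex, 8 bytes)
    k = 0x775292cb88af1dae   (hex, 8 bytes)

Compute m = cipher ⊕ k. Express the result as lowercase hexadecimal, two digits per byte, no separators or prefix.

07 ^ 77 = 70
33 ^ 52 = 61
e1 ^ 92 = 73
b8 ^ cb = 73
ff ^ 88 = 77
cb ^ af = 64
3d ^ 1d = 20
cc ^ ae = 62

7061737377642062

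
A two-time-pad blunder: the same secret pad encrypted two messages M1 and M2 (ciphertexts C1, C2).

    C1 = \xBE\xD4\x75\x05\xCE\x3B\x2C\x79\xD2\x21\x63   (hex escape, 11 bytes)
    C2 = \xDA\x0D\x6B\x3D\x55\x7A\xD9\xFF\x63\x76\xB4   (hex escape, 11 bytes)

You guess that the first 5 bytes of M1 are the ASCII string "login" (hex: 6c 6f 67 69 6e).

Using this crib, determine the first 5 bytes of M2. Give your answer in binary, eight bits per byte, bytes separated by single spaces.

00001000 10110110 01111001 01010001 11110101

First, C1 ⊕ C2 = (M1 ⊕ K) ⊕ (M2 ⊕ K) = M1 ⊕ M2, so the key drops out. Then M2 = (M1 ⊕ M2) ⊕ M1 over the first 5 bytes.
byte 0: (be ⊕ da) ⊕ 6c = 64 ⊕ 6c = 08
byte 1: (d4 ⊕ 0d) ⊕ 6f = d9 ⊕ 6f = b6
byte 2: (75 ⊕ 6b) ⊕ 67 = 1e ⊕ 67 = 79
byte 3: (05 ⊕ 3d) ⊕ 69 = 38 ⊕ 69 = 51
byte 4: (ce ⊕ 55) ⊕ 6e = 9b ⊕ 6e = f5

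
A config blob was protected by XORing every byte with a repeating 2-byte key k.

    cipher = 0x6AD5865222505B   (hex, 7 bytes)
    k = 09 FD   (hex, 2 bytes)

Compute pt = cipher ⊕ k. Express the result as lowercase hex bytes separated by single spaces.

63 28 8f af 2b ad 52

The 2-byte key repeats, so the effective keystream is 09 fd 09 fd 09 fd 09.
byte 0: 01101010 XOR 00001001 = 01100011
byte 1: 11010101 XOR 11111101 = 00101000
byte 2: 10000110 XOR 00001001 = 10001111
byte 3: 01010010 XOR 11111101 = 10101111
byte 4: 00100010 XOR 00001001 = 00101011
byte 5: 01010000 XOR 11111101 = 10101101
byte 6: 01011011 XOR 00001001 = 01010010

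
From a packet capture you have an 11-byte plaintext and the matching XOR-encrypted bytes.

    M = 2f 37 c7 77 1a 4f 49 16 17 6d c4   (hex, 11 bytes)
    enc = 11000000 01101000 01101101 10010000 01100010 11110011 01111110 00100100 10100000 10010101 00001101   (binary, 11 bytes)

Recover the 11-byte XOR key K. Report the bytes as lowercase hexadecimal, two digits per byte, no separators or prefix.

Since enc = M ⊕ K, XORing both sides with M gives K = M ⊕ enc.
byte 0: 00101111 ⊕ 11000000 = 11101111
byte 1: 00110111 ⊕ 01101000 = 01011111
byte 2: 11000111 ⊕ 01101101 = 10101010
byte 3: 01110111 ⊕ 10010000 = 11100111
byte 4: 00011010 ⊕ 01100010 = 01111000
byte 5: 01001111 ⊕ 11110011 = 10111100
byte 6: 01001001 ⊕ 01111110 = 00110111
byte 7: 00010110 ⊕ 00100100 = 00110010
byte 8: 00010111 ⊕ 10100000 = 10110111
byte 9: 01101101 ⊕ 10010101 = 11111000
byte 10: 11000100 ⊕ 00001101 = 11001001

ef5faae778bc3732b7f8c9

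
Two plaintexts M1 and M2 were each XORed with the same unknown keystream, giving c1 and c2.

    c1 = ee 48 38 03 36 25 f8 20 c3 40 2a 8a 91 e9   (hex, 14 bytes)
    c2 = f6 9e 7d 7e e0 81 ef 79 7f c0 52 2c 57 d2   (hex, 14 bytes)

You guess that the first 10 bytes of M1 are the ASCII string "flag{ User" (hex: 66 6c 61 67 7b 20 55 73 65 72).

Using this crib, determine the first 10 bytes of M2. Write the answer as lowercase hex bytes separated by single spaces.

7e ba 24 1a ad 84 42 2a d9 f2

First, c1 ⊕ c2 = (M1 ⊕ K) ⊕ (M2 ⊕ K) = M1 ⊕ M2, so the key drops out. Then M2 = (M1 ⊕ M2) ⊕ M1 over the first 10 bytes.
byte 0: (ee ^ f6) ^ 66 = 18 ^ 66 = 7e
byte 1: (48 ^ 9e) ^ 6c = d6 ^ 6c = ba
byte 2: (38 ^ 7d) ^ 61 = 45 ^ 61 = 24
byte 3: (03 ^ 7e) ^ 67 = 7d ^ 67 = 1a
byte 4: (36 ^ e0) ^ 7b = d6 ^ 7b = ad
byte 5: (25 ^ 81) ^ 20 = a4 ^ 20 = 84
byte 6: (f8 ^ ef) ^ 55 = 17 ^ 55 = 42
byte 7: (20 ^ 79) ^ 73 = 59 ^ 73 = 2a
byte 8: (c3 ^ 7f) ^ 65 = bc ^ 65 = d9
byte 9: (40 ^ c0) ^ 72 = 80 ^ 72 = f2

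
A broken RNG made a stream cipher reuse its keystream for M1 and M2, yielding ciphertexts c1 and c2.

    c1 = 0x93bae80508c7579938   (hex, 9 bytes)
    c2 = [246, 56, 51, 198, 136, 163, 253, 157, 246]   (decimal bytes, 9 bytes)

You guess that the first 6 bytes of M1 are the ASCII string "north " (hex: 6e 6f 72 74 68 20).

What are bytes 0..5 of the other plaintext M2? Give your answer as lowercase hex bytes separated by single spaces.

First, c1 ⊕ c2 = (M1 ⊕ K) ⊕ (M2 ⊕ K) = M1 ⊕ M2, so the key drops out. Then M2 = (M1 ⊕ M2) ⊕ M1 over the first 6 bytes.
byte 0: (93 xor f6) xor 6e = 65 xor 6e = 0b
byte 1: (ba xor 38) xor 6f = 82 xor 6f = ed
byte 2: (e8 xor 33) xor 72 = db xor 72 = a9
byte 3: (05 xor c6) xor 74 = c3 xor 74 = b7
byte 4: (08 xor 88) xor 68 = 80 xor 68 = e8
byte 5: (c7 xor a3) xor 20 = 64 xor 20 = 44

0b ed a9 b7 e8 44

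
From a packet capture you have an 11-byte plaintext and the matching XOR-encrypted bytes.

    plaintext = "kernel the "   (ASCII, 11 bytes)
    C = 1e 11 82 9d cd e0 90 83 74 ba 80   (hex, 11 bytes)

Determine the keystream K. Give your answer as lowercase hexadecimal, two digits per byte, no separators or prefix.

Since C = plaintext ⊕ K, XORing both sides with plaintext gives K = plaintext ⊕ C.
6b xor 1e = 75
65 xor 11 = 74
72 xor 82 = f0
6e xor 9d = f3
65 xor cd = a8
6c xor e0 = 8c
20 xor 90 = b0
74 xor 83 = f7
68 xor 74 = 1c
65 xor ba = df
20 xor 80 = a0

7574f0f3a88cb0f71cdfa0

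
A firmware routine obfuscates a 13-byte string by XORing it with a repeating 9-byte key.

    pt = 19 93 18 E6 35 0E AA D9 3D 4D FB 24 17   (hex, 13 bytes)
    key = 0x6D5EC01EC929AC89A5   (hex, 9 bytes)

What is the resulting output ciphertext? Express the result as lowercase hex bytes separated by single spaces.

74 cd d8 f8 fc 27 06 50 98 20 a5 e4 09

The 9-byte key repeats, so the effective keystream is 6d 5e c0 1e c9 29 ac 89 a5 6d 5e c0 1e.
byte 0: 19 ^ 6d = 74
byte 1: 93 ^ 5e = cd
byte 2: 18 ^ c0 = d8
byte 3: e6 ^ 1e = f8
byte 4: 35 ^ c9 = fc
byte 5: 0e ^ 29 = 27
byte 6: aa ^ ac = 06
byte 7: d9 ^ 89 = 50
byte 8: 3d ^ a5 = 98
byte 9: 4d ^ 6d = 20
byte 10: fb ^ 5e = a5
byte 11: 24 ^ c0 = e4
byte 12: 17 ^ 1e = 09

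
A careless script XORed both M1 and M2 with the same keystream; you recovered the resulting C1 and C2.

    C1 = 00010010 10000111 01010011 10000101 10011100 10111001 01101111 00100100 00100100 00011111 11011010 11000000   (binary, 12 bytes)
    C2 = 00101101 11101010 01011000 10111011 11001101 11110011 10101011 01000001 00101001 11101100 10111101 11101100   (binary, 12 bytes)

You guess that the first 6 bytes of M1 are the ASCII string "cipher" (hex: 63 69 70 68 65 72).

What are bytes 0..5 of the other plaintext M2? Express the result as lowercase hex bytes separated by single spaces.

First, C1 ⊕ C2 = (M1 ⊕ K) ⊕ (M2 ⊕ K) = M1 ⊕ M2, so the key drops out. Then M2 = (M1 ⊕ M2) ⊕ M1 over the first 6 bytes.
byte 0: (12 XOR 2d) XOR 63 = 3f XOR 63 = 5c
byte 1: (87 XOR ea) XOR 69 = 6d XOR 69 = 04
byte 2: (53 XOR 58) XOR 70 = 0b XOR 70 = 7b
byte 3: (85 XOR bb) XOR 68 = 3e XOR 68 = 56
byte 4: (9c XOR cd) XOR 65 = 51 XOR 65 = 34
byte 5: (b9 XOR f3) XOR 72 = 4a XOR 72 = 38

5c 04 7b 56 34 38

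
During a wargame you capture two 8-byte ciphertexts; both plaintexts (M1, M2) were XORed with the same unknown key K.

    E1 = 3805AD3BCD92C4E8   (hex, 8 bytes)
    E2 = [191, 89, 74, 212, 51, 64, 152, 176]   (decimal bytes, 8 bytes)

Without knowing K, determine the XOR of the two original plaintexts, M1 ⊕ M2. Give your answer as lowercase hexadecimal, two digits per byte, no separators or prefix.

875ce7effed25c58

E1 ⊕ E2 = (M1 ⊕ K) ⊕ (M2 ⊕ K) = M1 ⊕ M2 — the shared key cancels under XOR.
38 XOR bf = 87
05 XOR 59 = 5c
ad XOR 4a = e7
3b XOR d4 = ef
cd XOR 33 = fe
92 XOR 40 = d2
c4 XOR 98 = 5c
e8 XOR b0 = 58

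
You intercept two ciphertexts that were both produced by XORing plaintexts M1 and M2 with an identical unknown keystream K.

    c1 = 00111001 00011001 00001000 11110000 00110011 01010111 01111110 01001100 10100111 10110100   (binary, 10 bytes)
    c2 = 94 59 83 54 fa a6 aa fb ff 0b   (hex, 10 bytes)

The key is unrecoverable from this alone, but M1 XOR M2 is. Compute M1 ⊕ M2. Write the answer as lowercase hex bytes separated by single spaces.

ad 40 8b a4 c9 f1 d4 b7 58 bf

c1 ⊕ c2 = (M1 ⊕ K) ⊕ (M2 ⊕ K) = M1 ⊕ M2 — the shared key cancels under XOR.
39 xor 94 = ad
19 xor 59 = 40
08 xor 83 = 8b
f0 xor 54 = a4
33 xor fa = c9
57 xor a6 = f1
7e xor aa = d4
4c xor fb = b7
a7 xor ff = 58
b4 xor 0b = bf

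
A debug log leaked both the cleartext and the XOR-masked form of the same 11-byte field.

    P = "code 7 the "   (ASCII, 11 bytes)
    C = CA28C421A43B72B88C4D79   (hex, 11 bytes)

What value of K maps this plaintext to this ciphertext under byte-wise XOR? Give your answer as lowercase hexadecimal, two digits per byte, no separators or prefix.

Since C = P ⊕ K, XORing both sides with P gives K = P ⊕ C.
byte 0: 63 xor ca = a9
byte 1: 6f xor 28 = 47
byte 2: 64 xor c4 = a0
byte 3: 65 xor 21 = 44
byte 4: 20 xor a4 = 84
byte 5: 37 xor 3b = 0c
byte 6: 20 xor 72 = 52
byte 7: 74 xor b8 = cc
byte 8: 68 xor 8c = e4
byte 9: 65 xor 4d = 28
byte 10: 20 xor 79 = 59

a947a044840c52cce42859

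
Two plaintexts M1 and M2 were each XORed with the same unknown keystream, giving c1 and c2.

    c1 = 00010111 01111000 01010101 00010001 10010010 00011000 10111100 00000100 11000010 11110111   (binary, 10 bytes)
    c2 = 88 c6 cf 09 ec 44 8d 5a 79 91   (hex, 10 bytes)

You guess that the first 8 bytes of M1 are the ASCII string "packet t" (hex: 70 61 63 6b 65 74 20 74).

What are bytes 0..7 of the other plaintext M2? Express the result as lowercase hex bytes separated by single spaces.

ef df f9 73 1b 28 11 2a

First, c1 ⊕ c2 = (M1 ⊕ K) ⊕ (M2 ⊕ K) = M1 ⊕ M2, so the key drops out. Then M2 = (M1 ⊕ M2) ⊕ M1 over the first 8 bytes.
byte 0: (17 ^ 88) ^ 70 = 9f ^ 70 = ef
byte 1: (78 ^ c6) ^ 61 = be ^ 61 = df
byte 2: (55 ^ cf) ^ 63 = 9a ^ 63 = f9
byte 3: (11 ^ 09) ^ 6b = 18 ^ 6b = 73
byte 4: (92 ^ ec) ^ 65 = 7e ^ 65 = 1b
byte 5: (18 ^ 44) ^ 74 = 5c ^ 74 = 28
byte 6: (bc ^ 8d) ^ 20 = 31 ^ 20 = 11
byte 7: (04 ^ 5a) ^ 74 = 5e ^ 74 = 2a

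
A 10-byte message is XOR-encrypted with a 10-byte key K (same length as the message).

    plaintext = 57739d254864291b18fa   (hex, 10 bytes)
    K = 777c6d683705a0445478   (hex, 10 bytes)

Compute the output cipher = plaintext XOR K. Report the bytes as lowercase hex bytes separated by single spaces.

 87 ^ 119 =  32
115 ^ 124 =  15
157 ^ 109 = 240
 37 ^ 104 =  77
 72 ^  55 = 127
100 ^   5 =  97
 41 ^ 160 = 137
 27 ^  68 =  95
 24 ^  84 =  76
250 ^ 120 = 130

20 0f f0 4d 7f 61 89 5f 4c 82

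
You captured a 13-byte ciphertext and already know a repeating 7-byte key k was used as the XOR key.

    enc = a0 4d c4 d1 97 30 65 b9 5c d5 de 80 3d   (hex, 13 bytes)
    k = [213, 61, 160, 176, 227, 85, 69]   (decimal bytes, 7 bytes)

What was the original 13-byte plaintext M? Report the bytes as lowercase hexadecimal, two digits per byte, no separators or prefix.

757064617465206c61756e6368

The 7-byte key repeats, so the effective keystream is d5 3d a0 b0 e3 55 45 d5 3d a0 b0 e3 55.
byte 0: a0 ⊕ d5 = 75
byte 1: 4d ⊕ 3d = 70
byte 2: c4 ⊕ a0 = 64
byte 3: d1 ⊕ b0 = 61
byte 4: 97 ⊕ e3 = 74
byte 5: 30 ⊕ 55 = 65
byte 6: 65 ⊕ 45 = 20
byte 7: b9 ⊕ d5 = 6c
byte 8: 5c ⊕ 3d = 61
byte 9: d5 ⊕ a0 = 75
byte 10: de ⊕ b0 = 6e
byte 11: 80 ⊕ e3 = 63
byte 12: 3d ⊕ 55 = 68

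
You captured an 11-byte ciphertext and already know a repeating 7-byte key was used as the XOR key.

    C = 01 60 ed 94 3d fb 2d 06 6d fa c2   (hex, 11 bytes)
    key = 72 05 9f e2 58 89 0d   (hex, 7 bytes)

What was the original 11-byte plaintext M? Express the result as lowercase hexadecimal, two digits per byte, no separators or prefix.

The 7-byte key repeats, so the effective keystream is 72 05 9f e2 58 89 0d 72 05 9f e2.
byte 0: 01 xor 72 = 73
byte 1: 60 xor 05 = 65
byte 2: ed xor 9f = 72
byte 3: 94 xor e2 = 76
byte 4: 3d xor 58 = 65
byte 5: fb xor 89 = 72
byte 6: 2d xor 0d = 20
byte 7: 06 xor 72 = 74
byte 8: 6d xor 05 = 68
byte 9: fa xor 9f = 65
byte 10: c2 xor e2 = 20

7365727665722074686520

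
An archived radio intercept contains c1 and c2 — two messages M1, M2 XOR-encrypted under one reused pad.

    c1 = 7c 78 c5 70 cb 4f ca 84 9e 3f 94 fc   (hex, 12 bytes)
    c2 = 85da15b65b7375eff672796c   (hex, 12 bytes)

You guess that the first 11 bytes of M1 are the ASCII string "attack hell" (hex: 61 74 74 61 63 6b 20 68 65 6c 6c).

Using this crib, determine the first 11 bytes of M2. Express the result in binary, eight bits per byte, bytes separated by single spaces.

First, c1 ⊕ c2 = (M1 ⊕ K) ⊕ (M2 ⊕ K) = M1 ⊕ M2, so the key drops out. Then M2 = (M1 ⊕ M2) ⊕ M1 over the first 11 bytes.
byte 0: (7c XOR 85) XOR 61 = f9 XOR 61 = 98
byte 1: (78 XOR da) XOR 74 = a2 XOR 74 = d6
byte 2: (c5 XOR 15) XOR 74 = d0 XOR 74 = a4
byte 3: (70 XOR b6) XOR 61 = c6 XOR 61 = a7
byte 4: (cb XOR 5b) XOR 63 = 90 XOR 63 = f3
byte 5: (4f XOR 73) XOR 6b = 3c XOR 6b = 57
byte 6: (ca XOR 75) XOR 20 = bf XOR 20 = 9f
byte 7: (84 XOR ef) XOR 68 = 6b XOR 68 = 03
byte 8: (9e XOR f6) XOR 65 = 68 XOR 65 = 0d
byte 9: (3f XOR 72) XOR 6c = 4d XOR 6c = 21
byte 10: (94 XOR 79) XOR 6c = ed XOR 6c = 81

10011000 11010110 10100100 10100111 11110011 01010111 10011111 00000011 00001101 00100001 10000001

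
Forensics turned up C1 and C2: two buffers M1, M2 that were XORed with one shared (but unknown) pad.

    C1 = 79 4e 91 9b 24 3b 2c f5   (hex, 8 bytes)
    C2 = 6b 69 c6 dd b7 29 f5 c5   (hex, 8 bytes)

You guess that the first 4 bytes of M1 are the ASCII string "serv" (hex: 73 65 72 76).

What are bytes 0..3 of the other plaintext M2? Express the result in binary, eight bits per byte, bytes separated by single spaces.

01100001 01000010 00100101 00110000

First, C1 ⊕ C2 = (M1 ⊕ K) ⊕ (M2 ⊕ K) = M1 ⊕ M2, so the key drops out. Then M2 = (M1 ⊕ M2) ⊕ M1 over the first 4 bytes.
byte 0: (79 ^ 6b) ^ 73 = 12 ^ 73 = 61
byte 1: (4e ^ 69) ^ 65 = 27 ^ 65 = 42
byte 2: (91 ^ c6) ^ 72 = 57 ^ 72 = 25
byte 3: (9b ^ dd) ^ 76 = 46 ^ 76 = 30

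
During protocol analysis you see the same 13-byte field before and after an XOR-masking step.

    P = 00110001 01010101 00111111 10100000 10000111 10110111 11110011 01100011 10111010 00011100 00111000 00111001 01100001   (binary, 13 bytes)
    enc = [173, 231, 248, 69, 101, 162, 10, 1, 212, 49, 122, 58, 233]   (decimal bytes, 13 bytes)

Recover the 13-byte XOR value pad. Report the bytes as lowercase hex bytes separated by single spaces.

Since enc = P ⊕ pad, XORing both sides with P gives pad = P ⊕ enc.
 49 xor 173 = 156
 85 xor 231 = 178
 63 xor 248 = 199
160 xor  69 = 229
135 xor 101 = 226
183 xor 162 =  21
243 xor  10 = 249
 99 xor   1 =  98
186 xor 212 = 110
 28 xor  49 =  45
 56 xor 122 =  66
 57 xor  58 =   3
 97 xor 233 = 136

9c b2 c7 e5 e2 15 f9 62 6e 2d 42 03 88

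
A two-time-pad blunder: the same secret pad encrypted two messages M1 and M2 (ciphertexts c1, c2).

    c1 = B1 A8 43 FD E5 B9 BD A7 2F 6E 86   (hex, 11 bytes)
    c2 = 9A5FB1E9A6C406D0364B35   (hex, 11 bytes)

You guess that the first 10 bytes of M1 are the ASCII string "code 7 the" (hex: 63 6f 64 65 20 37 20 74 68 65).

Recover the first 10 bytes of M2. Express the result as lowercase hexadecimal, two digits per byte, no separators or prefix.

48989671634a9b037140

First, c1 ⊕ c2 = (M1 ⊕ K) ⊕ (M2 ⊕ K) = M1 ⊕ M2, so the key drops out. Then M2 = (M1 ⊕ M2) ⊕ M1 over the first 10 bytes.
byte 0: (b1 XOR 9a) XOR 63 = 2b XOR 63 = 48
byte 1: (a8 XOR 5f) XOR 6f = f7 XOR 6f = 98
byte 2: (43 XOR b1) XOR 64 = f2 XOR 64 = 96
byte 3: (fd XOR e9) XOR 65 = 14 XOR 65 = 71
byte 4: (e5 XOR a6) XOR 20 = 43 XOR 20 = 63
byte 5: (b9 XOR c4) XOR 37 = 7d XOR 37 = 4a
byte 6: (bd XOR 06) XOR 20 = bb XOR 20 = 9b
byte 7: (a7 XOR d0) XOR 74 = 77 XOR 74 = 03
byte 8: (2f XOR 36) XOR 68 = 19 XOR 68 = 71
byte 9: (6e XOR 4b) XOR 65 = 25 XOR 65 = 40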